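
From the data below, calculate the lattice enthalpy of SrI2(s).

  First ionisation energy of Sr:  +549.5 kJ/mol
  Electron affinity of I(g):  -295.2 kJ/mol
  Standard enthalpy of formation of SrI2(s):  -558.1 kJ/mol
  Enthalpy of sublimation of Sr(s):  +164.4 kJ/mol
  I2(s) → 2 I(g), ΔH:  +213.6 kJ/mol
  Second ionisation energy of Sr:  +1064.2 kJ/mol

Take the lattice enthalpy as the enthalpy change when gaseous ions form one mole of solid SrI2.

U = -1959.4 kJ/mol

ΔHf° = 1·ΔHsub + 1·(ΣIE) + 1·D(I2) + 2·EA + U
-558.1 = 1·(+164.4) + 1·(+1613.7) + 1·(+213.6) + 2·(-295.2) + U
U = -558.1 − (+1401.3) = -1959.4 kJ/mol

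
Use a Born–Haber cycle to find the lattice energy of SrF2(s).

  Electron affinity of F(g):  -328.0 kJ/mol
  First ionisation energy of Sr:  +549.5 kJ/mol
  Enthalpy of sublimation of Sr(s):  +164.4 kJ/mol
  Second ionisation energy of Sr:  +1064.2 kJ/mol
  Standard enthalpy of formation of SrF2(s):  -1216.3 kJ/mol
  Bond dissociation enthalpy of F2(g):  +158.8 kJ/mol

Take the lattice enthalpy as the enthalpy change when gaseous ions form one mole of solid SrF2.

U = -2497.2 kJ/mol

ΔHf° = 1·ΔHsub + 1·(ΣIE) + 1·D(F2) + 2·EA + U
-1216.3 = 1·(+164.4) + 1·(+1613.7) + 1·(+158.8) + 2·(-328.0) + U
U = -1216.3 − (+1280.9) = -2497.2 kJ/mol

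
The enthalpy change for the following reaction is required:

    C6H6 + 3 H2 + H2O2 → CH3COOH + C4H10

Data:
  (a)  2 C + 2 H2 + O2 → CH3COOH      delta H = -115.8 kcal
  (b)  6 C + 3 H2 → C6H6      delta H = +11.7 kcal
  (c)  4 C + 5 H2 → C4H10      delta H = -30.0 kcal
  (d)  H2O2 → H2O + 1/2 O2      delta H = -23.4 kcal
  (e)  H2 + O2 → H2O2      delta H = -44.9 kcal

(a) as written (CH3COOH already on the product side): -115.8 kcal
(b) reversed (C6H6 must end up as a reactant): -11.7 kcal
(c) as written (C4H10 already on the product side): -30.0 kcal
(d): not needed (H2O appears nowhere else).
(e) reversed: +44.9 kcal
delta H = (-115.8) + (-11.7) + (-30.0) + (+44.9) = -112.6 kcal

delta H = -112.6 kcal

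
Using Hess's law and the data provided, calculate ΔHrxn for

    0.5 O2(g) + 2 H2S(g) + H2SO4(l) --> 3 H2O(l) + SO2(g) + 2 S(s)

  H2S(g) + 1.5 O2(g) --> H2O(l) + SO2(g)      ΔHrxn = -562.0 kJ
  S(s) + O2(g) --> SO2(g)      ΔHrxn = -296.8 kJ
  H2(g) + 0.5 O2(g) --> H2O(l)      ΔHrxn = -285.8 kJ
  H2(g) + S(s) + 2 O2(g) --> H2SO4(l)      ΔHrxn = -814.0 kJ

ΔHrxn = -299.0 kJ

equation 1 × 2 (×2 to match 2 H2S(g) in the target): (2)·(-562.0) = -1124.0 kJ
equation 2 reversed: +296.8 kJ
equation 3 as written: -285.8 kJ
equation 4 reversed (H2SO4(l) must end up as a reactant): +814.0 kJ
ΔHrxn = (2)·(-562.0) + (-1)·(-296.8) + (1)·(-285.8) + (-1)·(-814.0) = -299.0 kJ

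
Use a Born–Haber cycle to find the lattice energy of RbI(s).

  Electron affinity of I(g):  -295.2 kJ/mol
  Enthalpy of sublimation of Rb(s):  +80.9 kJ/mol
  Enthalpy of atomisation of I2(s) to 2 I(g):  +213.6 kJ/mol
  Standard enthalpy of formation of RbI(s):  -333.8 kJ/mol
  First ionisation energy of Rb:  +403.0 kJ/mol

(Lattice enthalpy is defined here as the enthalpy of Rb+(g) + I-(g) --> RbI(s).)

ΔHf° = 1·ΔHsub + 1·(ΣIE) + 1/2·D(I2) + 1·EA + U
-333.8 = 1·(+80.9) + 1·(+403.0) + 1/2·(+213.6) + 1·(-295.2) + U
U = -333.8 − (+295.5) = -629.3 kJ/mol

U = -629.3 kJ/mol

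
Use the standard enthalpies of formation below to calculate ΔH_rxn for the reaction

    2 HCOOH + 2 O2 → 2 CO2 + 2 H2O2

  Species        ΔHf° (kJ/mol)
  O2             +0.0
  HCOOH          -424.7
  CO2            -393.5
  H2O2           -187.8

ΔH°rxn = Σ nΔHf°(products) − Σ nΔHf°(reactants).
Products: 2·(-393.5) + 2·(-187.8) = -1162.6
Reactants: 2·(-424.7) + 2·(+0.0) = -849.4
ΔH_rxn = (-1162.6) − (-849.4) = -313.2 kJ/mol

ΔH_rxn = -313.2 kJ/mol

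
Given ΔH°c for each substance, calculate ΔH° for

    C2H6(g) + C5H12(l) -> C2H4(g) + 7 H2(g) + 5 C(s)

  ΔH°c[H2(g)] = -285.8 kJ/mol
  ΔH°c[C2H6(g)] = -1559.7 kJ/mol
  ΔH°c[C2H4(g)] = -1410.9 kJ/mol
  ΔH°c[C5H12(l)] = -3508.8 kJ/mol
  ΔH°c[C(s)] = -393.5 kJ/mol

ΔH° = 310.5 kJ/mol

Using ΔH = Σ nΔHc°(reactants) − Σ nΔHc°(products):
= [1·(-1559.7) + 1·(-3508.8)] − [1·(-1410.9) + 7·(-285.8) + 5·(-393.5)]
= 310.5 kJ/mol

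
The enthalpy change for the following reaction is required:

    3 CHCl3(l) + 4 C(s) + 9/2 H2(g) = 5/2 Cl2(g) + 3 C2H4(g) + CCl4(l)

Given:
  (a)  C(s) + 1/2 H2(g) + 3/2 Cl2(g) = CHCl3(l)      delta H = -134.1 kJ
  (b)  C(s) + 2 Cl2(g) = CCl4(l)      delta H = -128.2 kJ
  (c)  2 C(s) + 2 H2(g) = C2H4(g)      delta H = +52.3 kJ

(a) reversed and × 3 (reverse to put CHCl3(l) on the reactant side; ×3 to match 3 CHCl3(l) in the target): (-3)·(-134.1) = +402.3 kJ
(b) as written (CCl4(l) already on the product side): -128.2 kJ
(c) × 3 (×3 to match 3 C2H4(g) in the target): (3)·(+52.3) = +156.9 kJ
Since enthalpy is a state function, delta H = (-3)·(-134.1) + (1)·(-128.2) + (3)·(+52.3) = 431.0 kJ

delta H = 431.0 kJ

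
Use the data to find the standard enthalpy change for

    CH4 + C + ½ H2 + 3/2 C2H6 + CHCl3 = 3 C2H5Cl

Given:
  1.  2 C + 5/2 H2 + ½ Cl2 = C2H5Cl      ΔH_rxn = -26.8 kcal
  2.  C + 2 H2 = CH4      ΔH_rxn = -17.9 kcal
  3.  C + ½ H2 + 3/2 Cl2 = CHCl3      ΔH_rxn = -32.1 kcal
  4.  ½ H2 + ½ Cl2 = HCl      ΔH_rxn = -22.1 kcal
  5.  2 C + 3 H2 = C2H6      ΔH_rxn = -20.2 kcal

ΔH_rxn = -0.1 kcal

eq. 1 × 3: (3)·(-26.8) = -80.4 kcal
eq. 2 reversed: +17.9 kcal
eq. 3 reversed: +32.1 kcal
eq. 4: not needed.
eq. 5 reversed and × 3/2: (-3/2)·(-20.2) = +30.3 kcal
ΔH_rxn = (3)·(-26.8) + (-1)·(-17.9) + (-1)·(-32.1) + (-3/2)·(-20.2) = -0.1 kcal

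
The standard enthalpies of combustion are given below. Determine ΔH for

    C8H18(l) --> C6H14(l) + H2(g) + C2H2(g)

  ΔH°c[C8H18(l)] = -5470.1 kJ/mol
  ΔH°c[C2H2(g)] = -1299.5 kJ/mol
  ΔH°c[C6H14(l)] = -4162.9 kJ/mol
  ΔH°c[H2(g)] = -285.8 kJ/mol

ΔH = 278.1 kJ/mol

Using ΔH = Σ nΔHc°(reactants) − Σ nΔHc°(products):
= [1·(-5470.1)] − [1·(-4162.9) + 1·(-285.8) + 1·(-1299.5)]
= 278.1 kJ/mol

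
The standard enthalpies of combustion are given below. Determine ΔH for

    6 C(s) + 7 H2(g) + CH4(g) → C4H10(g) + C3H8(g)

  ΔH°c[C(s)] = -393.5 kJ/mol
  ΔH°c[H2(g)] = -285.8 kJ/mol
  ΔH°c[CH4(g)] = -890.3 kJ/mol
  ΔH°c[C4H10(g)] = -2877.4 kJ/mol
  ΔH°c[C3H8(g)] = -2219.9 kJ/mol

With combustion enthalpies, reactants minus products:
= [6·(-393.5) + 7·(-285.8) + 1·(-890.3)] − [1·(-2877.4) + 1·(-2219.9)]
= -154.6 kJ/mol

ΔH = -154.6 kJ/mol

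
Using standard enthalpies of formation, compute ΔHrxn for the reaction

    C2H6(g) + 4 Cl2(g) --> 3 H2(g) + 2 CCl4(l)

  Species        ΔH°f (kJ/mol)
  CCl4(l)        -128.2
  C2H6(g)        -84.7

ΔH°rxn = Σ nΔHf°(products) − Σ nΔHf°(reactants).
Products: 3·(+0.0) + 2·(-128.2) = -256.4
Reactants: 1·(-84.7) + 4·(+0.0) = -84.7
ΔHrxn = (-256.4) − (-84.7) = -171.7 kJ/mol

ΔHrxn = -171.7 kJ/mol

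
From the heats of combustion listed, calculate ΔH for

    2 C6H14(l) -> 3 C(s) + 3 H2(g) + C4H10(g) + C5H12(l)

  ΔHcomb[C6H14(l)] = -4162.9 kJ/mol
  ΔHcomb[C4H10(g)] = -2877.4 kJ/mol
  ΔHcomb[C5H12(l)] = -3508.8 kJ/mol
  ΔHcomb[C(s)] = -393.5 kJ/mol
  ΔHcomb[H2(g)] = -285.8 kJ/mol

ΔH = 98.3 kJ/mol

With combustion enthalpies, reactants minus products:
= [2·(-4162.9)] − [3·(-393.5) + 3·(-285.8) + 1·(-2877.4) + 1·(-3508.8)]
= 98.3 kJ/mol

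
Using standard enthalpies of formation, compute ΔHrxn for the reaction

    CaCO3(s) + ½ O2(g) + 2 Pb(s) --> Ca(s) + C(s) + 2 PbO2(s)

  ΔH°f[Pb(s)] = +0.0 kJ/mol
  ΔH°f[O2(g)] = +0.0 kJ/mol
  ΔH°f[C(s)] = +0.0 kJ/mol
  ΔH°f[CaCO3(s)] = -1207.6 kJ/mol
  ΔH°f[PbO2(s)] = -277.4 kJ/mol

ΔHrxn = 652.8 kJ/mol

ΔH°rxn = Σ nΔHf°(products) − Σ nΔHf°(reactants).
Products: 1·(+0.0) + 1·(+0.0) + 2·(-277.4) = -554.8
Reactants: 1·(-1207.6) + 1/2·(+0.0) + 2·(+0.0) = -1207.6
ΔHrxn = (-554.8) − (-1207.6) = 652.8 kJ/mol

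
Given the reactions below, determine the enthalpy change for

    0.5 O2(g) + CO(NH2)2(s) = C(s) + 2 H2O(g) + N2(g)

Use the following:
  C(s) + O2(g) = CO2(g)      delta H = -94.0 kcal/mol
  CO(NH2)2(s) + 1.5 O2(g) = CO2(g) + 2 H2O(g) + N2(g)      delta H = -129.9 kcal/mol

equation 1 reversed (C(s) must end up as a product): +94.0 kcal/mol
equation 2 as written (CO(NH2)2(s) already on the reactant side): -129.9 kcal/mol
By Hess's law, delta H = (-1)·(-94.0) + (1)·(-129.9) = -35.9 kcal/mol

delta H = -35.9 kcal/mol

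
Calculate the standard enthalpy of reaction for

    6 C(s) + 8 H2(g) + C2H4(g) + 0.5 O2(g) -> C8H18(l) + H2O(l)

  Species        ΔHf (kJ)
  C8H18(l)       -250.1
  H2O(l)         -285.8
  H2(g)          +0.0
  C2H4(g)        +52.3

ΔHrxn = -588.2 kJ

Products: 1·(-250.1) + 1·(-285.8) = -535.9
Reactants: 6·(+0.0) + 8·(+0.0) + 1·(+52.3) + 1/2·(+0.0) = +52.3
ΔHrxn = (-535.9) − (+52.3) = -588.2 kJ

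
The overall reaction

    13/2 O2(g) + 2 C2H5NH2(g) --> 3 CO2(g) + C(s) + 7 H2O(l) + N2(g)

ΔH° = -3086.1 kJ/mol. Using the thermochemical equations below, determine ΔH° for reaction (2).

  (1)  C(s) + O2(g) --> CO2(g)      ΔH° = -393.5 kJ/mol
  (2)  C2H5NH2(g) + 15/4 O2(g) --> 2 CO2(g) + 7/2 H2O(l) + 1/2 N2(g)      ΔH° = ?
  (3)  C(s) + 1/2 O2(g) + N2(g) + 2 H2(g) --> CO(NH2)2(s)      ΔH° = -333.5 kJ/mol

ΔH° = -1739.8 kJ/mol

(1) reversed: +393.5 kJ/mol
(2) × 2 (×2 to match 2 C2H5NH2(g) in the target): contributes 2·x
(3): not needed (H2(g) appears nowhere else).
-3086.1 = (+393.5) + 2·x
x = (-3086.1 − (+393.5)) / (2) = -1739.8 kJ/mol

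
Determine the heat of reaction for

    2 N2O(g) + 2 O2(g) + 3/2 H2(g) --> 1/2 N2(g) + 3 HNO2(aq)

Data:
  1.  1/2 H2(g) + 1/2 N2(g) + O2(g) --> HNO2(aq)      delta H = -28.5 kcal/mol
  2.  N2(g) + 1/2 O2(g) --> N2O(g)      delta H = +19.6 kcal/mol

delta H = -124.7 kcal/mol

eq. 1 × 3: (3)·(-28.5) = -85.5 kcal/mol
eq. 2 reversed and × 2: (-2)·(+19.6) = -39.2 kcal/mol
By Hess's law, delta H = (-85.5) + (-39.2) = -124.7 kcal/mol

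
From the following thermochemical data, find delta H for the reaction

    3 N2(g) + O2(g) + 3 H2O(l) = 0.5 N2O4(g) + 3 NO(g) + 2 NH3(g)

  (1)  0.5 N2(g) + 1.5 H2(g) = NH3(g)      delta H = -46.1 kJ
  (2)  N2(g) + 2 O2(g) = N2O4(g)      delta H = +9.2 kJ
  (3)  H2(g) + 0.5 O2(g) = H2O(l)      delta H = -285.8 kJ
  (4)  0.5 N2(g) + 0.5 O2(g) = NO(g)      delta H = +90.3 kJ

delta H = 1040.7 kJ

(1) × 2 (×2 to match 2 NH3(g) in the target): (2)·(-46.1) = -92.2 kJ
(2) × 1/2 (×1/2 to match 1/2 N2O4(g) in the target): (1/2)·(+9.2) = +4.6 kJ
(3) reversed and × 3 (H2O(l) must end up as a reactant; scale by 3 for the 3 H2O(l)): (-3)·(-285.8) = +857.4 kJ
(4) × 3 (×3 to match 3 NO(g) in the target): (3)·(+90.3) = +270.9 kJ
Combining the equations, delta H = (2)·(-46.1) + (1/2)·(+9.2) + (-3)·(-285.8) + (3)·(+90.3) = 1040.7 kJ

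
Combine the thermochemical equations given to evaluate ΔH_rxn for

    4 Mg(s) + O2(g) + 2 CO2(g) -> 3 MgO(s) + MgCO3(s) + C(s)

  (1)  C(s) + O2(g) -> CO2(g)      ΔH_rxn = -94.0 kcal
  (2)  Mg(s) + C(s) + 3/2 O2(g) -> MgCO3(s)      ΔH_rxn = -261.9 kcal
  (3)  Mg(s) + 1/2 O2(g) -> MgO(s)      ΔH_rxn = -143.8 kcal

(1) reversed and × 2: (-2)·(-94.0) = +188.0 kcal
(2) as written: -261.9 kcal
(3) × 3: (3)·(-143.8) = -431.4 kcal
ΔH_rxn = (-2)·(-94.0) + (1)·(-261.9) + (3)·(-143.8) = -505.3 kcal

ΔH_rxn = -505.3 kcal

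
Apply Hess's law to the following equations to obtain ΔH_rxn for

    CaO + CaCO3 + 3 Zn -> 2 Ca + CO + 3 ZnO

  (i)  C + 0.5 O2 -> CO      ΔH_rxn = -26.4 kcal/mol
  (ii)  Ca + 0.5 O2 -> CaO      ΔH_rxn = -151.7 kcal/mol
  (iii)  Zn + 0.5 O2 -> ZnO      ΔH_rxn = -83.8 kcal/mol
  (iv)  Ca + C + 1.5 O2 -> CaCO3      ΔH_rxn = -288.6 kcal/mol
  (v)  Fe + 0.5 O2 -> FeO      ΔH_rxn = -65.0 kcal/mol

ΔH_rxn = 162.5 kcal/mol

(i) as written: -26.4 kcal/mol
(ii) reversed: +151.7 kcal/mol
(iii) × 3: (3)·(-83.8) = -251.4 kcal/mol
(iv) reversed: +288.6 kcal/mol
(v): not needed.
ΔH_rxn = (1)·(-26.4) + (-1)·(-151.7) + (3)·(-83.8) + (-1)·(-288.6) = 162.5 kcal/mol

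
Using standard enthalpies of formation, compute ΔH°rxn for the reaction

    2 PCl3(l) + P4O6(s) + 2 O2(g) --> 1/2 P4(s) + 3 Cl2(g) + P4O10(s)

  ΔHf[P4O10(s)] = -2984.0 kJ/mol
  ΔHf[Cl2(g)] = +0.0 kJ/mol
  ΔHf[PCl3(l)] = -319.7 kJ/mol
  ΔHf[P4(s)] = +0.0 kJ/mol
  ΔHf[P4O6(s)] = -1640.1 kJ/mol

ΔH°rxn = -704.5 kJ/mol

Products: 1/2·(+0.0) + 3·(+0.0) + 1·(-2984.0) = -2984.0
Reactants: 2·(-319.7) + 1·(-1640.1) + 2·(+0.0) = -2279.5
ΔH°rxn = (-2984.0) − (-2279.5) = -704.5 kJ/mol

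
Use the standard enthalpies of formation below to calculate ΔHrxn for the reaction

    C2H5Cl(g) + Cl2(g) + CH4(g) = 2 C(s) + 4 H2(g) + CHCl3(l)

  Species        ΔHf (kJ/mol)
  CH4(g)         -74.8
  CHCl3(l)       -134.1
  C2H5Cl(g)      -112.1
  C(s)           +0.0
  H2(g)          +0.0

ΔHrxn = 52.8 kJ/mol

Products: 2·(+0.0) + 4·(+0.0) + 1·(-134.1) = -134.1
Reactants: 1·(-112.1) + 1·(+0.0) + 1·(-74.8) = -186.9
ΔHrxn = (-134.1) − (-186.9) = 52.8 kJ/mol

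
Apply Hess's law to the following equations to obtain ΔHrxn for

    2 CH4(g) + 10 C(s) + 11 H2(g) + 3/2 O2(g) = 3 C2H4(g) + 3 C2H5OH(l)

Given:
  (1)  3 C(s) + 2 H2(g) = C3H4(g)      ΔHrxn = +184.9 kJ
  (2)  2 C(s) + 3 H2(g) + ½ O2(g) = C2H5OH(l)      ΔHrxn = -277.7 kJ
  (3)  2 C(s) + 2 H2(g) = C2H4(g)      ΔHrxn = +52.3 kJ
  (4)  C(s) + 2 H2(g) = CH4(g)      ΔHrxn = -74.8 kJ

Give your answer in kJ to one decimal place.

ΔHrxn = -526.6 kJ

(1): not needed.
(2) × 3: (3)·(-277.7) = -833.1 kJ
(3) × 3: (3)·(+52.3) = +156.9 kJ
(4) reversed and × 2: (-2)·(-74.8) = +149.6 kJ
Combining the equations, ΔHrxn = (3)·(-277.7) + (3)·(+52.3) + (-2)·(-74.8) = -526.6 kJ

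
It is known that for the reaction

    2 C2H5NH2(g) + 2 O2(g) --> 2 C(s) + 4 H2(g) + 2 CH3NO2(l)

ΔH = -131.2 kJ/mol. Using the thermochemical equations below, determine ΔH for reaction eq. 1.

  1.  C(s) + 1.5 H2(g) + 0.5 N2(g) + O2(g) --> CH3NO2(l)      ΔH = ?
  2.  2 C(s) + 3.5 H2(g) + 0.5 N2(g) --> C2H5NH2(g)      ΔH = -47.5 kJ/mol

ΔH = -113.1 kJ/mol

eq. 1 × 2: contributes 2·x
eq. 2 reversed and × 2: (-2)·(-47.5) = +95.0 kJ/mol
-131.2 = (+95.0) + 2·x
x = (-131.2 − (+95.0)) / (2) = -113.1 kJ/mol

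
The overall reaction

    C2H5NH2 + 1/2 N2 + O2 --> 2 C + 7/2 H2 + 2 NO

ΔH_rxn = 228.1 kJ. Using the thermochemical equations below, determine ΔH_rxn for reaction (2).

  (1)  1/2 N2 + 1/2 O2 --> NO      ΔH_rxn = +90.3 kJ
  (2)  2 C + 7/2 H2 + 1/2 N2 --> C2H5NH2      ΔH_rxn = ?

ΔH_rxn = -47.5 kJ

(1) × 2 (scale by 2 for the 2 NO): (2)·(+90.3) = +180.6 kJ
(2) reversed (C2H5NH2 must end up as a reactant): contributes −x
+228.1 = (+180.6) − x
x = (+228.1 − (+180.6)) / (-1) = -47.5 kJ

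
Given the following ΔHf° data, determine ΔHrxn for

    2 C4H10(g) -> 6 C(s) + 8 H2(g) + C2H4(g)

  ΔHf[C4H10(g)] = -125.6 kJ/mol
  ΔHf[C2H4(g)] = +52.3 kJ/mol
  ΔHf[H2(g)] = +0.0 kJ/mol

ΔHrxn = 303.5 kJ/mol

Products: 6·(+0.0) + 8·(+0.0) + 1·(+52.3) = +52.3
Reactants: 2·(-125.6) = -251.2
ΔHrxn = (+52.3) − (-251.2) = 303.5 kJ/mol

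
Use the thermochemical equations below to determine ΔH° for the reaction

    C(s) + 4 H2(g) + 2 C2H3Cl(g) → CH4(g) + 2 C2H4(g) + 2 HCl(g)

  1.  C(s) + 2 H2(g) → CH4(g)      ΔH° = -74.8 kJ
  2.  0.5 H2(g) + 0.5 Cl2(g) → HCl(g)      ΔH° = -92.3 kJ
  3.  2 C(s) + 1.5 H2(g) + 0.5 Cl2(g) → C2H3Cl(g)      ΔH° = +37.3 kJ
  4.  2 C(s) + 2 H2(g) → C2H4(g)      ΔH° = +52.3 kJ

ΔH° = -229.4 kJ

eq. 1 as written: -74.8 kJ
eq. 2 × 2: (2)·(-92.3) = -184.6 kJ
eq. 3 reversed and × 2: (-2)·(+37.3) = -74.6 kJ
eq. 4 × 2: (2)·(+52.3) = +104.6 kJ
By Hess's law, ΔH° = (-74.8) + (-184.6) + (-74.6) + (+104.6) = -229.4 kJ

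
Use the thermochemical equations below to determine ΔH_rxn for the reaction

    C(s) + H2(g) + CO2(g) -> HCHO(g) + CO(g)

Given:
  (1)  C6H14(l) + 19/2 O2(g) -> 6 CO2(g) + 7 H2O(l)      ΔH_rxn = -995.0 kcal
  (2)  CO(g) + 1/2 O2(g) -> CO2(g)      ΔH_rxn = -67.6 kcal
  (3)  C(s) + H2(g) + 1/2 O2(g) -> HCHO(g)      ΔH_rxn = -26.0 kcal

ΔH_rxn = 41.6 kcal

(1): not needed.
(2) reversed: +67.6 kcal
(3) as written: -26.0 kcal
ΔH_rxn = (+67.6) + (-26.0) = 41.6 kcal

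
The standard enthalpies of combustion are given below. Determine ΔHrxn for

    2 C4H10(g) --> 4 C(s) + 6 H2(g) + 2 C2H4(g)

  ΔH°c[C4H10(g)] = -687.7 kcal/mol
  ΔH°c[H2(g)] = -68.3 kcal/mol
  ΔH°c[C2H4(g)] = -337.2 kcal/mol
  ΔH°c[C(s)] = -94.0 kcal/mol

ΔHrxn = 84.8 kcal/mol

Using ΔH = Σ nΔHc°(reactants) − Σ nΔHc°(products):
= [2·(-687.7)] − [4·(-94.0) + 6·(-68.3) + 2·(-337.2)]
= 84.8 kcal/mol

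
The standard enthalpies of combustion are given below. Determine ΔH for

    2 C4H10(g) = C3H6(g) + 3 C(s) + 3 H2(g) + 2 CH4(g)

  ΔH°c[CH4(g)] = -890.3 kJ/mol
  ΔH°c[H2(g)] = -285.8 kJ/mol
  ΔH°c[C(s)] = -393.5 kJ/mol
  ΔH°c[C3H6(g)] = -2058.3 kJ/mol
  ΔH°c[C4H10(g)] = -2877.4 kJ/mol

With combustion enthalpies, reactants minus products:
= [2·(-2877.4)] − [1·(-2058.3) + 3·(-393.5) + 3·(-285.8) + 2·(-890.3)]
= 122.0 kJ/mol

ΔH = 122.0 kJ/mol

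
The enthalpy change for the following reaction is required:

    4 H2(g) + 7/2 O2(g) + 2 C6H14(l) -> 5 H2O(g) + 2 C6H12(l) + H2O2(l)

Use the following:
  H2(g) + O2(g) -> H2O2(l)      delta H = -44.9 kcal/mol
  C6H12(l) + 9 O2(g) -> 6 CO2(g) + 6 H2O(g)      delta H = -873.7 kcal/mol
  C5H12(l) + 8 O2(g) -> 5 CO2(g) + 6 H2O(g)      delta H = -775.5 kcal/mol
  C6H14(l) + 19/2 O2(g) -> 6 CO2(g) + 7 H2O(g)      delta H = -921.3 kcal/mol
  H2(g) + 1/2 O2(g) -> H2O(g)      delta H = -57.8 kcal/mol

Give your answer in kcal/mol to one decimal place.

delta H = -313.5 kcal/mol

equation 1 as written (H2O2(l) already on the product side): -44.9 kcal/mol
equation 2 reversed and × 2 (reverse to put C6H12(l) on the product side; scale by 2 for the 2 C6H12(l)): (-2)·(-873.7) = +1747.4 kcal/mol
equation 3: not needed (C5H12(l) appears nowhere else).
equation 4 × 2 (×2 to match 2 C6H14(l) in the target): (2)·(-921.3) = -1842.6 kcal/mol
equation 5 × 3: (3)·(-57.8) = -173.4 kcal/mol
delta H = (1)·(-44.9) + (-2)·(-873.7) + (2)·(-921.3) + (3)·(-57.8) = -313.5 kcal/mol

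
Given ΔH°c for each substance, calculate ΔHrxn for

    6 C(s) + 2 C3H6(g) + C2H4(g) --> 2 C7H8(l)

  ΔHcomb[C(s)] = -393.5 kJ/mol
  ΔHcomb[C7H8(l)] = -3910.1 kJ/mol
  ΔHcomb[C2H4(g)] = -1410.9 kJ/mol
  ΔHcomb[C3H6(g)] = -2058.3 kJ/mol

ΔHrxn = -68.3 kJ/mol

Using ΔH = Σ nΔHc°(reactants) − Σ nΔHc°(products):
= [6·(-393.5) + 2·(-2058.3) + 1·(-1410.9)] − [2·(-3910.1)]
= -68.3 kJ/mol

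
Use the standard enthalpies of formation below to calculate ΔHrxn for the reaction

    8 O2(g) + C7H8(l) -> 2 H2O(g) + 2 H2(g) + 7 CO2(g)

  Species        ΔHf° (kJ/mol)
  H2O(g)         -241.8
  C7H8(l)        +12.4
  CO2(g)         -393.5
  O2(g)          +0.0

ΔHrxn = -3250.5 kJ/mol

ΔH°rxn = Σ nΔHf°(products) − Σ nΔHf°(reactants).
Products: 2·(-241.8) + 2·(+0.0) + 7·(-393.5) = -3238.1
Reactants: 8·(+0.0) + 1·(+12.4) = +12.4
ΔHrxn = (-3238.1) − (+12.4) = -3250.5 kJ/mol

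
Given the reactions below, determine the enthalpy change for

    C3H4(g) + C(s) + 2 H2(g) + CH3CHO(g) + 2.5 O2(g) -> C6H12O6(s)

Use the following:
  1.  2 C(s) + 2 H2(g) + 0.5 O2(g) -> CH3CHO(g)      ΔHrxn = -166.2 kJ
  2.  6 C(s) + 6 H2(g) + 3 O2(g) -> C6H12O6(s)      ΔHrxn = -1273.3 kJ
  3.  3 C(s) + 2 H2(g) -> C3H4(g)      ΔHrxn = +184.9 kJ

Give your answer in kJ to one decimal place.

eq. 1 reversed: +166.2 kJ
eq. 2 as written: -1273.3 kJ
eq. 3 reversed: -184.9 kJ
Summing the manipulated equations, ΔHrxn = (-1)·(-166.2) + (1)·(-1273.3) + (-1)·(+184.9) = -1292.0 kJ

ΔHrxn = -1292.0 kJ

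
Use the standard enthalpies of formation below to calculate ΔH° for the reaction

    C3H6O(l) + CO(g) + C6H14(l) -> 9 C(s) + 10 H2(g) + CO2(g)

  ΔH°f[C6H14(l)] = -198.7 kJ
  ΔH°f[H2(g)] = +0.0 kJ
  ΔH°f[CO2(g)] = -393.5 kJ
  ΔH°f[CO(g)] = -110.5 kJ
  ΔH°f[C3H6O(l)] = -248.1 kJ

Products: 9·(+0.0) + 10·(+0.0) + 1·(-393.5) = -393.5
Reactants: 1·(-248.1) + 1·(-110.5) + 1·(-198.7) = -557.3
ΔH° = (-393.5) − (-557.3) = 163.8 kJ

ΔH° = 163.8 kJ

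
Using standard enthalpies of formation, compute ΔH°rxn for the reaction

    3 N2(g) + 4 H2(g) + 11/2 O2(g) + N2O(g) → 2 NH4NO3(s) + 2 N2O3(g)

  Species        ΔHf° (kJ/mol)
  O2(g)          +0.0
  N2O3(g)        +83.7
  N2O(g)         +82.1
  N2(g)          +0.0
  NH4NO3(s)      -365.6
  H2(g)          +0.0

ΔH°rxn = -645.9 kJ/mol

Products: 2·(-365.6) + 2·(+83.7) = -563.8
Reactants: 3·(+0.0) + 4·(+0.0) + 11/2·(+0.0) + 1·(+82.1) = +82.1
ΔH°rxn = (-563.8) − (+82.1) = -645.9 kJ/mol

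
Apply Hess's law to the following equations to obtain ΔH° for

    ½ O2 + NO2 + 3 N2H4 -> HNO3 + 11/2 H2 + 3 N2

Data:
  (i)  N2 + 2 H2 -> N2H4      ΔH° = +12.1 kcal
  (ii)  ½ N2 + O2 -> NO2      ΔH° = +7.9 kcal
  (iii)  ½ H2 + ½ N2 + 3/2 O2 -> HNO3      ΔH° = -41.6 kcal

(i) reversed and × 3 (reverse to put N2H4 on the reactant side; ×3 to match 3 N2H4 in the target): (-3)·(+12.1) = -36.3 kcal
(ii) reversed (reverse to put NO2 on the reactant side): -7.9 kcal
(iii) as written (HNO3 already on the product side): -41.6 kcal
Summing the manipulated equations, ΔH° = (-36.3) + (-7.9) + (-41.6) = -85.8 kcal

ΔH° = -85.8 kcal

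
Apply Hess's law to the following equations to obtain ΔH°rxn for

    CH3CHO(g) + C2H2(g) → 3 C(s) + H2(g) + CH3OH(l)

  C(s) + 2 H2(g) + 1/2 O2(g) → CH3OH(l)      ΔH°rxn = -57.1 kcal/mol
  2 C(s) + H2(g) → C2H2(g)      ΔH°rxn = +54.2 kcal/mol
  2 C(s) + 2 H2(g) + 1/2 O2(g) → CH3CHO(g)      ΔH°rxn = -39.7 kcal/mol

equation 1 as written (CH3OH(l) already on the product side): -57.1 kcal/mol
equation 2 reversed (C2H2(g) must end up as a reactant): -54.2 kcal/mol
equation 3 reversed (reverse to put CH3CHO(g) on the reactant side): +39.7 kcal/mol
Since enthalpy is a state function, ΔH°rxn = (1)·(-57.1) + (-1)·(+54.2) + (-1)·(-39.7) = -71.6 kcal/mol

ΔH°rxn = -71.6 kcal/mol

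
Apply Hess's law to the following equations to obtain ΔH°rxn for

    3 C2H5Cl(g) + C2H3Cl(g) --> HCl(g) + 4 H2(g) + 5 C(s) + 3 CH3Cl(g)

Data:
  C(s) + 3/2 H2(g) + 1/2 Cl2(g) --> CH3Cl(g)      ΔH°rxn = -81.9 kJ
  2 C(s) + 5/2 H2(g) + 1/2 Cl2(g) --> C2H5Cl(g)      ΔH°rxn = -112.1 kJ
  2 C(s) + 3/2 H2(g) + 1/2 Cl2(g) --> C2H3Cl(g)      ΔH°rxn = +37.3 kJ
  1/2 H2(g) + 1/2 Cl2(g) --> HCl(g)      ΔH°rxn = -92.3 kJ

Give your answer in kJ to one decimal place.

equation 1 × 3 (scale by 3 for the 3 CH3Cl(g)): (3)·(-81.9) = -245.7 kJ
equation 2 reversed and × 3 (reverse to put C2H5Cl(g) on the reactant side; ×3 to match 3 C2H5Cl(g) in the target): (-3)·(-112.1) = +336.3 kJ
equation 3 reversed (reverse to put C2H3Cl(g) on the reactant side): -37.3 kJ
equation 4 as written (HCl(g) already on the product side): -92.3 kJ
Since enthalpy is a state function, ΔH°rxn = (-245.7) + (+336.3) + (-37.3) + (-92.3) = -39.0 kJ

ΔH°rxn = -39.0 kJ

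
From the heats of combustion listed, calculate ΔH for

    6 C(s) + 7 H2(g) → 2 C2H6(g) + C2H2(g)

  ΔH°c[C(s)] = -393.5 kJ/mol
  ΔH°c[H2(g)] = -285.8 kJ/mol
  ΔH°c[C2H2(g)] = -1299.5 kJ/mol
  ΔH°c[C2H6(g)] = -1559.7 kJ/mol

ΔH = 57.3 kJ/mol

Using ΔH = Σ nΔHc°(reactants) − Σ nΔHc°(products):
= [6·(-393.5) + 7·(-285.8)] − [2·(-1559.7) + 1·(-1299.5)]
= 57.3 kJ/mol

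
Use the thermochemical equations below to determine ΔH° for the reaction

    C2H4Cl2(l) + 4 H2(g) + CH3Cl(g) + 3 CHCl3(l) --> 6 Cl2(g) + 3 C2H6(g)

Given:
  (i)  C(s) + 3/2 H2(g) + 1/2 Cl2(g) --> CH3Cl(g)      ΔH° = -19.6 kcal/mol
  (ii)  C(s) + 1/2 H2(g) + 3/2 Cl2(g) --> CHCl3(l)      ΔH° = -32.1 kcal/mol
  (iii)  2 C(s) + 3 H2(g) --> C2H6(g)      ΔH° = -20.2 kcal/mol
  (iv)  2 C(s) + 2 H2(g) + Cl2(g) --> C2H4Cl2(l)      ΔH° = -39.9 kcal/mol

ΔH° = 95.2 kcal/mol

(i) reversed (reverse to put CH3Cl(g) on the reactant side): +19.6 kcal/mol
(ii) reversed and × 3 (CHCl3(l) must end up as a reactant; scale by 3 for the 3 CHCl3(l)): (-3)·(-32.1) = +96.3 kcal/mol
(iii) × 3 (scale by 3 for the 3 C2H6(g)): (3)·(-20.2) = -60.6 kcal/mol
(iv) reversed (C2H4Cl2(l) must end up as a reactant): +39.9 kcal/mol
Summing the manipulated equations, ΔH° = (+19.6) + (+96.3) + (-60.6) + (+39.9) = 95.2 kcal/mol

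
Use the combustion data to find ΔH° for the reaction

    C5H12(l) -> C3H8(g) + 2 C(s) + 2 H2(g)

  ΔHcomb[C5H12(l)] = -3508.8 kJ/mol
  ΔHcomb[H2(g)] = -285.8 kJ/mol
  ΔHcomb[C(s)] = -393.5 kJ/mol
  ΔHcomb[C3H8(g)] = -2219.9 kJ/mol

Using ΔH = Σ nΔHc°(reactants) − Σ nΔHc°(products):
= [1·(-3508.8)] − [1·(-2219.9) + 2·(-393.5) + 2·(-285.8)]
= 69.7 kJ/mol

ΔH° = 69.7 kJ/mol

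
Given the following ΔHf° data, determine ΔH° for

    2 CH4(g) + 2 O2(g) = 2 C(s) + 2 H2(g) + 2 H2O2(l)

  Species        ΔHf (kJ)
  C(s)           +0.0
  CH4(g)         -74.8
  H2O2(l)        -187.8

ΔH°rxn = Σ nΔHf°(products) − Σ nΔHf°(reactants).
Products: 2·(+0.0) + 2·(+0.0) + 2·(-187.8) = -375.6
Reactants: 2·(-74.8) + 2·(+0.0) = -149.6
ΔH° = (-375.6) − (-149.6) = -226.0 kJ

ΔH° = -226.0 kJ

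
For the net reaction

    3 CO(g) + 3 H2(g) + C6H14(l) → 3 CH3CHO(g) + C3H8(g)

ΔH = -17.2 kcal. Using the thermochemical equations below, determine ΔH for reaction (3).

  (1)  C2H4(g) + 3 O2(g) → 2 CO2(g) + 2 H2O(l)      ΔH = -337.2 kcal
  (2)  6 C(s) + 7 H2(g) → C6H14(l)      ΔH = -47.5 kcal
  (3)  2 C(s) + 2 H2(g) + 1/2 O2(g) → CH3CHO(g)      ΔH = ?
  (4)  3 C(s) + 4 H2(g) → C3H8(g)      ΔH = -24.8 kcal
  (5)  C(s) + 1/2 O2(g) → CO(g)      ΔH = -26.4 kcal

ΔH = -39.7 kcal

(1): not needed (CO2(g) appears nowhere else).
(2) reversed (reverse to put C6H14(l) on the reactant side): +47.5 kcal
(3) × 3 (scale by 3 for the 3 CH3CHO(g)): contributes 3·x
(4) as written (C3H8(g) already on the product side): -24.8 kcal
(5) reversed and × 3 (reverse to put CO(g) on the reactant side; scale by 3 for the 3 CO(g)): (-3)·(-26.4) = +79.2 kcal
-17.2 = (+47.5) + (-24.8) + (+79.2) + 3·x
x = (-17.2 − (+101.9)) / (3) = -39.7 kcal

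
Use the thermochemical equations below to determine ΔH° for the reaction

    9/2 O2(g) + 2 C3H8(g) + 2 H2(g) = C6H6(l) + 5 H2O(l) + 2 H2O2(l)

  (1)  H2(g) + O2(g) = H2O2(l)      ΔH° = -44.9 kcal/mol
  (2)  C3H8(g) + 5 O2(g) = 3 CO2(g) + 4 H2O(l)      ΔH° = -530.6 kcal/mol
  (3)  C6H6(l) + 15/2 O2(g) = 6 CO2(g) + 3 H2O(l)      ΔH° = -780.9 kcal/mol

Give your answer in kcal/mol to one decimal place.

ΔH° = -370.1 kcal/mol

(1) × 2 (scale by 2 for the 2 H2O2(l)): (2)·(-44.9) = -89.8 kcal/mol
(2) × 2 (×2 to match 2 C3H8(g) in the target): (2)·(-530.6) = -1061.2 kcal/mol
(3) reversed (C6H6(l) must end up as a product): +780.9 kcal/mol
Combining the equations, ΔH° = (-89.8) + (-1061.2) + (+780.9) = -370.1 kcal/mol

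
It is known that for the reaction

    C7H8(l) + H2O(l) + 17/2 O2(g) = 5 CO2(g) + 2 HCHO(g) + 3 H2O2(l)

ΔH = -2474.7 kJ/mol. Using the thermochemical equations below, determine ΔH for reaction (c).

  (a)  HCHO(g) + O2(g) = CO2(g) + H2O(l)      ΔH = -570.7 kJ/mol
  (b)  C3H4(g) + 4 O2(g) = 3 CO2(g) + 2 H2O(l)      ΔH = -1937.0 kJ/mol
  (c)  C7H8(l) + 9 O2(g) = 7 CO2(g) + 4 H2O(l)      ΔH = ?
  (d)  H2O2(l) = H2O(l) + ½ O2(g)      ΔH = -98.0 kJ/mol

ΔH = -3910.1 kJ/mol

(a) reversed and × 2: (-2)·(-570.7) = +1141.4 kJ/mol
(b): not needed.
(c) as written: contributes x
(d) reversed and × 3: (-3)·(-98.0) = +294.0 kJ/mol
-2474.7 = (+1141.4) + (+294.0) + x
x = (-2474.7 − (+1435.4)) / (1) = -3910.1 kJ/mol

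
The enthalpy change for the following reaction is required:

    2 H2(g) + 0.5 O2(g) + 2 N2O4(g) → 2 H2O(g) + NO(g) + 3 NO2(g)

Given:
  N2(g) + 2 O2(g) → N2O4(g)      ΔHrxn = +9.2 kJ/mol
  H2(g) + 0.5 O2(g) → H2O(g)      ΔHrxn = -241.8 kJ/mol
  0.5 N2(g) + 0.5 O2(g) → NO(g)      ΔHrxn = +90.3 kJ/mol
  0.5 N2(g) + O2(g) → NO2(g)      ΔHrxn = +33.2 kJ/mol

ΔHrxn = -312.1 kJ/mol

equation 1 reversed and × 2 (N2O4(g) must end up as a reactant; ×2 to match 2 N2O4(g) in the target): (-2)·(+9.2) = -18.4 kJ/mol
equation 2 × 2 (scale by 2 for the 2 H2O(g)): (2)·(-241.8) = -483.6 kJ/mol
equation 3 as written (NO(g) already on the product side): +90.3 kJ/mol
equation 4 × 3 (×3 to match 3 NO2(g) in the target): (3)·(+33.2) = +99.6 kJ/mol
Summing the manipulated equations, ΔHrxn = (-2)·(+9.2) + (2)·(-241.8) + (1)·(+90.3) + (3)·(+33.2) = -312.1 kJ/mol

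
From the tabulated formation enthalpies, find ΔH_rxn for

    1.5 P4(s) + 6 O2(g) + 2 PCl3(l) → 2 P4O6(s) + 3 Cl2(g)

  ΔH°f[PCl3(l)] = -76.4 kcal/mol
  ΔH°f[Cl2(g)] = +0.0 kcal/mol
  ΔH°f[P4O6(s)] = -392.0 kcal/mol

ΔH_rxn = -631.2 kcal/mol

ΔH°rxn = Σ nΔHf°(products) − Σ nΔHf°(reactants).
Products: 2·(-392.0) + 3·(+0.0) = -784.0
Reactants: 3/2·(+0.0) + 6·(+0.0) + 2·(-76.4) = -152.8
ΔH_rxn = (-784.0) − (-152.8) = -631.2 kcal/mol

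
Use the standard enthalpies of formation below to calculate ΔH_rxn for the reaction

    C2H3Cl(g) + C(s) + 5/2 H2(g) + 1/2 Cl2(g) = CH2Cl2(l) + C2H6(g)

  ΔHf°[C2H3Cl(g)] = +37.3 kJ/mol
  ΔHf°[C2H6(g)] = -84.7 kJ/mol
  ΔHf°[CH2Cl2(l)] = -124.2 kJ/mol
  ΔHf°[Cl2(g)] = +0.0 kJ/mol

Products: 1·(-124.2) + 1·(-84.7) = -208.9
Reactants: 1·(+37.3) + 1·(+0.0) + 5/2·(+0.0) + 1/2·(+0.0) = +37.3
ΔH_rxn = (-208.9) − (+37.3) = -246.2 kJ/mol

ΔH_rxn = -246.2 kJ/mol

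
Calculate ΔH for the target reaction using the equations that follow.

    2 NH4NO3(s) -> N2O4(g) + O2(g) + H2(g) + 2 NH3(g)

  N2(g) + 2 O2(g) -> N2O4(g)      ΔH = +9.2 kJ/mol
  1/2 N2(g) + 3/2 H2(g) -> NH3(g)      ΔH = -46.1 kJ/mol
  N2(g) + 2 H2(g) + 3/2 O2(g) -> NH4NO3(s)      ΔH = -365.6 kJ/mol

ΔH = 648.2 kJ/mol

equation 1 as written (N2O4(g) already on the product side): +9.2 kJ/mol
equation 2 × 2 (×2 to match 2 NH3(g) in the target): (2)·(-46.1) = -92.2 kJ/mol
equation 3 reversed and × 2 (reverse to put NH4NO3(s) on the reactant side; scale by 2 for the 2 NH4NO3(s)): (-2)·(-365.6) = +731.2 kJ/mol
Summing the manipulated equations, ΔH = (1)·(+9.2) + (2)·(-46.1) + (-2)·(-365.6) = 648.2 kJ/mol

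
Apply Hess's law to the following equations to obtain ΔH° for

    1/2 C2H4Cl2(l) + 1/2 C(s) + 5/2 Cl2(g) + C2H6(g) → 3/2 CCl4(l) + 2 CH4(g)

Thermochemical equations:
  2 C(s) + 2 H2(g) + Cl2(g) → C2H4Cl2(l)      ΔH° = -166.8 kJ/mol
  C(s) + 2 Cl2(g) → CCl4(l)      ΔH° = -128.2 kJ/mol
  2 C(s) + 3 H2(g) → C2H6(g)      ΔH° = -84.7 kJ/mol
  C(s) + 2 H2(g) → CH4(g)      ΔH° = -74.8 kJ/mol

ΔH° = -173.8 kJ/mol

equation 1 reversed and × 1/2 (C2H4Cl2(l) must end up as a reactant; ×1/2 to match 1/2 C2H4Cl2(l) in the target): (-1/2)·(-166.8) = +83.4 kJ/mol
equation 2 × 3/2 (scale by 3/2 for the 3/2 CCl4(l)): (3/2)·(-128.2) = -192.3 kJ/mol
equation 3 reversed (C2H6(g) must end up as a reactant): +84.7 kJ/mol
equation 4 × 2 (×2 to match 2 CH4(g) in the target): (2)·(-74.8) = -149.6 kJ/mol
By Hess's law, ΔH° = (-1/2)·(-166.8) + (3/2)·(-128.2) + (-1)·(-84.7) + (2)·(-74.8) = -173.8 kJ/mol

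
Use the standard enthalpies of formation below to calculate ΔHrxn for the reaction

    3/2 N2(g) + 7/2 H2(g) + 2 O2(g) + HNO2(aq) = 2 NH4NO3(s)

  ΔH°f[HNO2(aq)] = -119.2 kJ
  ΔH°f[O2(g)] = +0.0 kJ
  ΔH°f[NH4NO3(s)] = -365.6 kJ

ΔHrxn = -612.0 kJ

ΔH°rxn = Σ nΔHf°(products) − Σ nΔHf°(reactants).
Products: 2·(-365.6) = -731.2
Reactants: 3/2·(+0.0) + 7/2·(+0.0) + 2·(+0.0) + 1·(-119.2) = -119.2
ΔHrxn = (-731.2) − (-119.2) = -612.0 kJ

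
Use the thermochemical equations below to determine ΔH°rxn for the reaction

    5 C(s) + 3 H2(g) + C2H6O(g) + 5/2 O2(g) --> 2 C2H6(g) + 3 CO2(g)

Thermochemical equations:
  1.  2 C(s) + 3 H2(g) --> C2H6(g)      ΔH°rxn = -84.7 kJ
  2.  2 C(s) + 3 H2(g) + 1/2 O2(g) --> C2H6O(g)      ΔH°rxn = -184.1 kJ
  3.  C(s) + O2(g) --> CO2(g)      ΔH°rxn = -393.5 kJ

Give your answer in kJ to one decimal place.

ΔH°rxn = -1165.8 kJ

eq. 1 × 2 (×2 to match 2 C2H6(g) in the target): (2)·(-84.7) = -169.4 kJ
eq. 2 reversed (reverse to put C2H6O(g) on the reactant side): +184.1 kJ
eq. 3 × 3 (scale by 3 for the 3 CO2(g)): (3)·(-393.5) = -1180.5 kJ
ΔH°rxn = (-169.4) + (+184.1) + (-1180.5) = -1165.8 kJ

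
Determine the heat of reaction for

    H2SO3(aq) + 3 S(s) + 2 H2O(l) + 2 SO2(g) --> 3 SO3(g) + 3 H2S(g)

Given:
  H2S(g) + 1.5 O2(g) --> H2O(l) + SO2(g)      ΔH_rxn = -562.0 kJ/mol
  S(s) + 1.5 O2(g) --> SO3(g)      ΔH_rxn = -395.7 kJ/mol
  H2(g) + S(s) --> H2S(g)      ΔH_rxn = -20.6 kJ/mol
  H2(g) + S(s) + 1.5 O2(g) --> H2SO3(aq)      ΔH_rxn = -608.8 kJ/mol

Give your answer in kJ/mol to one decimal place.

equation 1 reversed and × 2 (H2O(l) must end up as a reactant; scale by 2 for the 2 H2O(l)): (-2)·(-562.0) = +1124.0 kJ/mol
equation 2 × 3 (scale by 3 for the 3 SO3(g)): (3)·(-395.7) = -1187.1 kJ/mol
equation 3 as written: -20.6 kJ/mol
equation 4 reversed (reverse to put H2SO3(aq) on the reactant side): +608.8 kJ/mol
Combining the equations, ΔH_rxn = (+1124.0) + (-1187.1) + (-20.6) + (+608.8) = 525.1 kJ/mol

ΔH_rxn = 525.1 kJ/mol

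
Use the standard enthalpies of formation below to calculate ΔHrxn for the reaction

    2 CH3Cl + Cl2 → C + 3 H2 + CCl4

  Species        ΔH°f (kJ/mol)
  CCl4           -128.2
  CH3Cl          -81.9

Products: 1·(+0.0) + 3·(+0.0) + 1·(-128.2) = -128.2
Reactants: 2·(-81.9) + 1·(+0.0) = -163.8
ΔHrxn = (-128.2) − (-163.8) = 35.6 kJ/mol

ΔHrxn = 35.6 kJ/mol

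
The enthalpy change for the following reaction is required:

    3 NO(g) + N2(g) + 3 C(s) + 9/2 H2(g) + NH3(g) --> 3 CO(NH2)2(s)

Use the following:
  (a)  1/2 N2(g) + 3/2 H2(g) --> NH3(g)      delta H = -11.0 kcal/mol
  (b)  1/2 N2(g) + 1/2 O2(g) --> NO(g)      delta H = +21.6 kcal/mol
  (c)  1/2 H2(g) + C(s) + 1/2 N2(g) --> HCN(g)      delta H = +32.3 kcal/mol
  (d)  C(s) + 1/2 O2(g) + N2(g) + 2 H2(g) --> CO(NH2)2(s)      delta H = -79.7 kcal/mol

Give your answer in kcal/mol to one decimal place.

delta H = -292.9 kcal/mol

(a) reversed: +11.0 kcal/mol
(b) reversed and × 3: (-3)·(+21.6) = -64.8 kcal/mol
(c): not needed.
(d) × 3: (3)·(-79.7) = -239.1 kcal/mol
delta H = (+11.0) + (-64.8) + (-239.1) = -292.9 kcal/mol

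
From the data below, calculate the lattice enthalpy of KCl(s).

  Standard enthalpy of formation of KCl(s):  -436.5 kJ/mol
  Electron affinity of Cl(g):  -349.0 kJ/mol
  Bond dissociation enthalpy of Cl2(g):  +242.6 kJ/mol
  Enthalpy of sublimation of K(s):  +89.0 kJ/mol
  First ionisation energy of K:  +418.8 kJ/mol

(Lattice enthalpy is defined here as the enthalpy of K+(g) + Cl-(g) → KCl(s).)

ΔHf° = 1·ΔHsub + 1·(ΣIE) + 1/2·D(Cl2) + 1·EA + U
-436.5 = 1·(+89.0) + 1·(+418.8) + 1/2·(+242.6) + 1·(-349.0) + U
U = -436.5 − (+280.1) = -716.6 kJ/mol

U = -716.6 kJ/mol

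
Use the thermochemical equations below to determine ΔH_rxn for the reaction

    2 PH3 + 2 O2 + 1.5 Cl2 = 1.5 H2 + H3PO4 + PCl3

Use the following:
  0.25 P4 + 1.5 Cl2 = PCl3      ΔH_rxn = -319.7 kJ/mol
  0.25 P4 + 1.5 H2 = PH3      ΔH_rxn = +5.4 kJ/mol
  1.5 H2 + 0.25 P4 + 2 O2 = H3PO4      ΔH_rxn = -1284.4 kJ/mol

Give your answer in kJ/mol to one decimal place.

ΔH_rxn = -1614.9 kJ/mol

equation 1 as written: -319.7 kJ/mol
equation 2 reversed and × 2: (-2)·(+5.4) = -10.8 kJ/mol
equation 3 as written: -1284.4 kJ/mol
Summing the manipulated equations, ΔH_rxn = (-319.7) + (-10.8) + (-1284.4) = -1614.9 kJ/mol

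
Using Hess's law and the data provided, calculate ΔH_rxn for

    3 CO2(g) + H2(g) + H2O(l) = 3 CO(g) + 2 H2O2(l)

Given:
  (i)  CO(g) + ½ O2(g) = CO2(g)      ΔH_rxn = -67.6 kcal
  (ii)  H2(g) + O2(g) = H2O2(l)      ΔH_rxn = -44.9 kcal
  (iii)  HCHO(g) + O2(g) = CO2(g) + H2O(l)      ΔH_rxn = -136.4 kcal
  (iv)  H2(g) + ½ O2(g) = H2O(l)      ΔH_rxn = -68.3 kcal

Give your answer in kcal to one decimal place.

ΔH_rxn = 181.3 kcal

(i) reversed and × 3: (-3)·(-67.6) = +202.8 kcal
(ii) × 2: (2)·(-44.9) = -89.8 kcal
(iii): not needed.
(iv) reversed: +68.3 kcal
Since enthalpy is a state function, ΔH_rxn = (+202.8) + (-89.8) + (+68.3) = 181.3 kcal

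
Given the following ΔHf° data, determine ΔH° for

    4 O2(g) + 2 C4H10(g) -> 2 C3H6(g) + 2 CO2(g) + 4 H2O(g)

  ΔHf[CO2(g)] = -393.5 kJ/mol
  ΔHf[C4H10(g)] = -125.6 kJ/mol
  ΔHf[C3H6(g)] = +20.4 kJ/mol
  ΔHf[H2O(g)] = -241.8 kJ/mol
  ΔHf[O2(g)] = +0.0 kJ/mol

ΔH° = -1462.2 kJ/mol

Products: 2·(+20.4) + 2·(-393.5) + 4·(-241.8) = -1713.4
Reactants: 4·(+0.0) + 2·(-125.6) = -251.2
ΔH° = (-1713.4) − (-251.2) = -1462.2 kJ/mol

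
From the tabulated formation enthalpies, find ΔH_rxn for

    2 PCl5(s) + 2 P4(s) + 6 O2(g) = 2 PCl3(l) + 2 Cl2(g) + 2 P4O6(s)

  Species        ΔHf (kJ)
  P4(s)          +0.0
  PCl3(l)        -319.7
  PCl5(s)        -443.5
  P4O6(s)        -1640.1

ΔH_rxn = -3032.6 kJ

ΔH°rxn = Σ nΔHf°(products) − Σ nΔHf°(reactants).
Products: 2·(-319.7) + 2·(+0.0) + 2·(-1640.1) = -3919.6
Reactants: 2·(-443.5) + 2·(+0.0) + 6·(+0.0) = -887.0
ΔH_rxn = (-3919.6) − (-887.0) = -3032.6 kJ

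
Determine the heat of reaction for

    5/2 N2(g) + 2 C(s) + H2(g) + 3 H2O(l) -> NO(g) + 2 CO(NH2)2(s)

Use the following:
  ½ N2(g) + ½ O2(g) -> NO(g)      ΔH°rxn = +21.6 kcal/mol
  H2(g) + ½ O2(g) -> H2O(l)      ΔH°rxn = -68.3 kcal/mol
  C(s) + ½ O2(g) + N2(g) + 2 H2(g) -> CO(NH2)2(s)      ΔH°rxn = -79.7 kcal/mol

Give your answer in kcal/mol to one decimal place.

equation 1 as written (NO(g) already on the product side): +21.6 kcal/mol
equation 2 reversed and × 3 (H2O(l) must end up as a reactant; scale by 3 for the 3 H2O(l)): (-3)·(-68.3) = +204.9 kcal/mol
equation 3 × 2 (×2 to match 2 CO(NH2)2(s) in the target): (2)·(-79.7) = -159.4 kcal/mol
Since enthalpy is a state function, ΔH°rxn = (1)·(+21.6) + (-3)·(-68.3) + (2)·(-79.7) = 67.1 kcal/mol

ΔH°rxn = 67.1 kcal/mol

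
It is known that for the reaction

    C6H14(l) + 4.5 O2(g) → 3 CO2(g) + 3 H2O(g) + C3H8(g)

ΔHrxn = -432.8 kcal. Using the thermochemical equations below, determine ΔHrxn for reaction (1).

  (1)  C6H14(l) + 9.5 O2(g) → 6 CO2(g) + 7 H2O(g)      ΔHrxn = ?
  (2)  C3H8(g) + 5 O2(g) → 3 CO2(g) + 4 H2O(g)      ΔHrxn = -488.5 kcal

ΔHrxn = -921.3 kcal

(1) as written (C6H14(l) already on the reactant side): contributes x
(2) reversed (reverse to put C3H8(g) on the product side): +488.5 kcal
-432.8 = (+488.5) + x
x = (-432.8 − (+488.5)) / (1) = -921.3 kcal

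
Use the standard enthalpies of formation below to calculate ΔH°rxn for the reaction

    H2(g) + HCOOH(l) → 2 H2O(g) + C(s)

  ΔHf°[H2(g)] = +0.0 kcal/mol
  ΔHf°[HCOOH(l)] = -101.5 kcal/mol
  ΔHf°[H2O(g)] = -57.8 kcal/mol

ΔH°rxn = Σ nΔHf°(products) − Σ nΔHf°(reactants).
Products: 2·(-57.8) + 1·(+0.0) = -115.6
Reactants: 1·(+0.0) + 1·(-101.5) = -101.5
ΔH°rxn = (-115.6) − (-101.5) = -14.1 kcal/mol

ΔH°rxn = -14.1 kcal/mol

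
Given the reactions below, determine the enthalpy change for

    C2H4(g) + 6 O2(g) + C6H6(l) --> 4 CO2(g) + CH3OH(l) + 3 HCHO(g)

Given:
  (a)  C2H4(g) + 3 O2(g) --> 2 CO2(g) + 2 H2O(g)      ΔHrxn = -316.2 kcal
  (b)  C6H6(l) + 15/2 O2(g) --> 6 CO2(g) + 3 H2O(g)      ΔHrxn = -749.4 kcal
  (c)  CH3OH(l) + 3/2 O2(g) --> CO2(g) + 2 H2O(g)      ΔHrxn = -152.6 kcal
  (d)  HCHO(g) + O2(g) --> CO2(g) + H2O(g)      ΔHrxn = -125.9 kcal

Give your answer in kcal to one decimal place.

(a) as written: -316.2 kcal
(b) as written: -749.4 kcal
(c) reversed: +152.6 kcal
(d) reversed and × 3: (-3)·(-125.9) = +377.7 kcal
Since enthalpy is a state function, ΔHrxn = (-316.2) + (-749.4) + (+152.6) + (+377.7) = -535.3 kcal

ΔHrxn = -535.3 kcal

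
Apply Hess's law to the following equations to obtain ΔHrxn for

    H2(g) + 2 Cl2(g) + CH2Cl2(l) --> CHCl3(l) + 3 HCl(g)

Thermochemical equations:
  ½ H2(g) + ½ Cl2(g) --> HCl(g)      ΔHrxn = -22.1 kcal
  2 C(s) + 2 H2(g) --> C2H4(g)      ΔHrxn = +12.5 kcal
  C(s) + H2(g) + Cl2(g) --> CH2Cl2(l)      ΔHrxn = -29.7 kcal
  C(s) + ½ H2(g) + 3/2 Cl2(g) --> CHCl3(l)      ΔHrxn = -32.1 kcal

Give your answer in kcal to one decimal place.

ΔHrxn = -68.7 kcal

equation 1 × 3: (3)·(-22.1) = -66.3 kcal
equation 2: not needed.
equation 3 reversed: +29.7 kcal
equation 4 as written: -32.1 kcal
ΔHrxn = (-66.3) + (+29.7) + (-32.1) = -68.7 kcal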